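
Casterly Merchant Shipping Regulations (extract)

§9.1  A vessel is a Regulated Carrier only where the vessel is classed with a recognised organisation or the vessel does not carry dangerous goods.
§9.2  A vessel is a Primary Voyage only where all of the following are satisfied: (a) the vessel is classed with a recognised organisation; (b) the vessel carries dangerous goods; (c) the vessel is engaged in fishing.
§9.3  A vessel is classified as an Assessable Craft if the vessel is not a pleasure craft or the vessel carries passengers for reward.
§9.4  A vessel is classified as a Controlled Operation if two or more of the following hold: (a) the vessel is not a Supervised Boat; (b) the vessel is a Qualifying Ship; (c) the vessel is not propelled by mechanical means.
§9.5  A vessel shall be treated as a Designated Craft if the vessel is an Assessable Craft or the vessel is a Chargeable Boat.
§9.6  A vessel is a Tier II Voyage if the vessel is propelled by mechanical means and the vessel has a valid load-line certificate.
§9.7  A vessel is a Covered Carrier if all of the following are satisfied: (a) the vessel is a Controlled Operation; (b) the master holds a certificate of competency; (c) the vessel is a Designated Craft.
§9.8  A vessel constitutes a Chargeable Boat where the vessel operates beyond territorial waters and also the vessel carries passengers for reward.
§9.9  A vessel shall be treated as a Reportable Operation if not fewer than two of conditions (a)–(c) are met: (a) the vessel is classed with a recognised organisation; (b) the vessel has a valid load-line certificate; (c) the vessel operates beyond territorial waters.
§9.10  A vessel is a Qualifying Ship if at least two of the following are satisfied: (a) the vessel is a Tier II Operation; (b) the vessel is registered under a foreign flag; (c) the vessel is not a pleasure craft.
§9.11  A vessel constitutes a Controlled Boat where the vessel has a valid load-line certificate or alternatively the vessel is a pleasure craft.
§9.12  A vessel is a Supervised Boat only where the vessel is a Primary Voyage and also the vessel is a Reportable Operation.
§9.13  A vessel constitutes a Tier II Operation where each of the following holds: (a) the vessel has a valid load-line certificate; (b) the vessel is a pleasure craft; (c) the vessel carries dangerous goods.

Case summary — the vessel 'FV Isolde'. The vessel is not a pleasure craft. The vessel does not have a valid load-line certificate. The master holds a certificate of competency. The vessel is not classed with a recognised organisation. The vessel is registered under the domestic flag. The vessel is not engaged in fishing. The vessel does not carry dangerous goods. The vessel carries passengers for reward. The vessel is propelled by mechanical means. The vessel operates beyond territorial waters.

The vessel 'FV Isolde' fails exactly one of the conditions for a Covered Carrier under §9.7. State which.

Under §9.2: the vessel is classed with a recognised organisation? no; and the vessel carries dangerous goods? no; and the vessel is engaged in fishing? no. So the vessel is not a Primary Voyage.
Under §9.9: the vessel is classed with a recognised organisation? no; the vessel has a valid load-line certificate? no; the vessel operates beyond territorial waters? yes — 1 of 3 hold (need ≥2) → not satisfied.
Under §9.12: Primary Voyage (§9.2)? no; and Reportable Operation (§9.9)? no. So the vessel is not a Supervised Boat.
Under §9.13: the vessel has a valid load-line certificate? no; and the vessel is a pleasure craft? no; and the vessel carries dangerous goods? no. So the vessel is not a Tier II Operation.
Under §9.10: Tier II Operation (§9.13)? no; the vessel is registered under a foreign flag? no; the vessel is not a pleasure craft? yes — 1 of 3 hold (need ≥2) → not satisfied.
Under §9.4: not a Supervised Boat (§9.12)? yes; Qualifying Ship (§9.10)? no; the vessel is not propelled by mechanical means? no — 1 of 3 hold (need ≥2) → not satisfied.
Under §9.3: the vessel is not a pleasure craft? yes; or the vessel carries passengers for reward? yes. So the vessel is an Assessable Craft.
Under §9.8: the vessel operates beyond territorial waters? yes; and the vessel carries passengers for reward? yes. So the vessel is a Chargeable Boat.
Under §9.5: Assessable Craft (§9.3)? yes; or Chargeable Boat (§9.8)? yes. So the vessel is a Designated Craft.
Under §9.7: Controlled Operation (§9.4)? no; and the master holds a certificate of competency? yes; and Designated Craft (§9.5)? yes. So the vessel is not a Covered Carrier.

Controlled Operation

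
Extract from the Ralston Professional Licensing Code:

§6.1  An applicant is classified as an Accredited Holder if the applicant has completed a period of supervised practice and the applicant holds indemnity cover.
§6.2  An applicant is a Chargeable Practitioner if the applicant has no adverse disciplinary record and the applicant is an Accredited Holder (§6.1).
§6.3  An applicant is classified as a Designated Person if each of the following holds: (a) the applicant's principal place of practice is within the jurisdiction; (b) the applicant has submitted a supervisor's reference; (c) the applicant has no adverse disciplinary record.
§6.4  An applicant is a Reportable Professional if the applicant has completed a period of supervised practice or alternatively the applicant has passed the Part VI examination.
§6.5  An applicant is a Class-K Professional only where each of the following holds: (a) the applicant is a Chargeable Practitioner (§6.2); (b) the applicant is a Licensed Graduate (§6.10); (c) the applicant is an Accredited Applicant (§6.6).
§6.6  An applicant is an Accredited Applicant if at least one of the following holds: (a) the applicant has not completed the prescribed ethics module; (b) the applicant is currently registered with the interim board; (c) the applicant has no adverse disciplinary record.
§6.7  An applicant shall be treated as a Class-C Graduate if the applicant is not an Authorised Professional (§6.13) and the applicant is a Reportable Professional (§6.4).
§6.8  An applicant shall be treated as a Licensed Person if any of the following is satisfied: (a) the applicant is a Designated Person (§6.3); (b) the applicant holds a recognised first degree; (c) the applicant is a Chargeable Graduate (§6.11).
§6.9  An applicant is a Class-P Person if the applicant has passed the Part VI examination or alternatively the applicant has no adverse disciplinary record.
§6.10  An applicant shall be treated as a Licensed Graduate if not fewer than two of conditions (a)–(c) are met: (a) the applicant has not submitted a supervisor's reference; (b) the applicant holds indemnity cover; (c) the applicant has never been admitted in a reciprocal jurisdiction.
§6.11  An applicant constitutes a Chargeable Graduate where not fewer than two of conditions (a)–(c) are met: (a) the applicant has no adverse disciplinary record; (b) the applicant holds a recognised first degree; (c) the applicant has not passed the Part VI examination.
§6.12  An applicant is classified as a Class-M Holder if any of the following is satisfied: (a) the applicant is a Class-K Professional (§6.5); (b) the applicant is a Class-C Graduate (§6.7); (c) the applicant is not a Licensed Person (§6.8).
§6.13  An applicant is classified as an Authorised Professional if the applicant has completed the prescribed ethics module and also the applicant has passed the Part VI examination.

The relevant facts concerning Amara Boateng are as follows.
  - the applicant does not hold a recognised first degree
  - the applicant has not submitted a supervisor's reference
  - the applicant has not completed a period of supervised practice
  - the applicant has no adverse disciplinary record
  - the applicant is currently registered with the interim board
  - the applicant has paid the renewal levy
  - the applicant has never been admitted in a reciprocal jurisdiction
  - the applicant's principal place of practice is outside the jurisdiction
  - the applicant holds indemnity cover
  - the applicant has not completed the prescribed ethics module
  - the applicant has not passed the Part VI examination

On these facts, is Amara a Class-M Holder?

No

Under §6.1: the applicant has completed a period of supervised practice? no; and the applicant holds indemnity cover? yes. So the applicant is not an Accredited Holder.
Under §6.2: the applicant has no adverse disciplinary record? yes; and Accredited Holder (§6.1)? no. So the applicant is not a Chargeable Practitioner.
Under §6.10: the applicant has not submitted a supervisor's reference? yes; the applicant holds indemnity cover? yes; the applicant has never been admitted in a reciprocal jurisdiction? yes — 3 of 3 hold (need ≥2) → satisfied.
Under §6.6: the applicant has not completed the prescribed ethics module? yes; or the applicant is currently registered with the interim board? yes; or the applicant has no adverse disciplinary record? yes. So the applicant is an Accredited Applicant.
Under §6.5: Chargeable Practitioner (§6.2)? no; and Licensed Graduate (§6.10)? yes; and Accredited Applicant (§6.6)? yes. So the applicant is not a Class-K Professional.
Under §6.13: the applicant has completed the prescribed ethics module? no; and the applicant has passed the Part VI examination? no. So the applicant is not an Authorised Professional.
Under §6.4: the applicant has completed a period of supervised practice? no; or the applicant has passed the Part VI examination? no. So the applicant is not a Reportable Professional.
Under §6.7: not an Authorised Professional (§6.13)? yes; and Reportable Professional (§6.4)? no. So the applicant is not a Class-C Graduate.
Under §6.3: the applicant's principal place of practice is within the jurisdiction? no; and the applicant has submitted a supervisor's reference? no; and the applicant has no adverse disciplinary record? yes. So the applicant is not a Designated Person.
Under §6.11: the applicant has no adverse disciplinary record? yes; the applicant holds a recognised first degree? no; the applicant has not passed the Part VI examination? yes — 2 of 3 hold (need ≥2) → satisfied.
Under §6.8: Designated Person (§6.3)? no; or the applicant holds a recognised first degree? no; or Chargeable Graduate (§6.11)? yes. So the applicant is a Licensed Person.
Under §6.12: Class-K Professional (§6.5)? no; or Class-C Graduate (§6.7)? no; or not a Licensed Person (§6.8)? no. So the applicant is not a Class-M Holder.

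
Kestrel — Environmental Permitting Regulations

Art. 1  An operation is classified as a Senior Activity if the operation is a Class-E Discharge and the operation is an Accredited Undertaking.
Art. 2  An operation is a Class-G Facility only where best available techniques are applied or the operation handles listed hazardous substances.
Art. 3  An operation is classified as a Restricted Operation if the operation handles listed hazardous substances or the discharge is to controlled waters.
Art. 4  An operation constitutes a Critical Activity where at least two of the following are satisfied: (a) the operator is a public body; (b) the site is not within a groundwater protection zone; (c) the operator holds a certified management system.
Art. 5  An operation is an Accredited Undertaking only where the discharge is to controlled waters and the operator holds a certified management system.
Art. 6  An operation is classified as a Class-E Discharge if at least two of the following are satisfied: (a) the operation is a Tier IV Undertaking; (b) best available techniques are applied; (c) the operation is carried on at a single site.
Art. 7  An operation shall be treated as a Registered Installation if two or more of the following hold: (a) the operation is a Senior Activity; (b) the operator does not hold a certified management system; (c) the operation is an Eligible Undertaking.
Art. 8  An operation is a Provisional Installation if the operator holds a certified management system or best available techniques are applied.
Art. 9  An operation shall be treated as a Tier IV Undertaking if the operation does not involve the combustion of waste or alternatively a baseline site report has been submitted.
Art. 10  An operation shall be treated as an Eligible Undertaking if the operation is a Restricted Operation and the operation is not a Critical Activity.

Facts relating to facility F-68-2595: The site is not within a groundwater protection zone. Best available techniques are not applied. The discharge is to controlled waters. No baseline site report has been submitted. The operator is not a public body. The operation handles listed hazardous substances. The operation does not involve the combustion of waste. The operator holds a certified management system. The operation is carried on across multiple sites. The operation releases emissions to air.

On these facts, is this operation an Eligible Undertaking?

No

Under article 3: the operation handles listed hazardous substances? yes; or the discharge is to controlled waters? yes. So the operation is a Restricted Operation.
Under article 4: the operator is a public body? no; the site is not within a groundwater protection zone? yes; the operator holds a certified management system? yes — 2 of 3 hold (need ≥2) → satisfied.
Under article 10: Restricted Operation (article 3)? yes; and not a Critical Activity (article 4)? no. So the operation is not an Eligible Undertaking.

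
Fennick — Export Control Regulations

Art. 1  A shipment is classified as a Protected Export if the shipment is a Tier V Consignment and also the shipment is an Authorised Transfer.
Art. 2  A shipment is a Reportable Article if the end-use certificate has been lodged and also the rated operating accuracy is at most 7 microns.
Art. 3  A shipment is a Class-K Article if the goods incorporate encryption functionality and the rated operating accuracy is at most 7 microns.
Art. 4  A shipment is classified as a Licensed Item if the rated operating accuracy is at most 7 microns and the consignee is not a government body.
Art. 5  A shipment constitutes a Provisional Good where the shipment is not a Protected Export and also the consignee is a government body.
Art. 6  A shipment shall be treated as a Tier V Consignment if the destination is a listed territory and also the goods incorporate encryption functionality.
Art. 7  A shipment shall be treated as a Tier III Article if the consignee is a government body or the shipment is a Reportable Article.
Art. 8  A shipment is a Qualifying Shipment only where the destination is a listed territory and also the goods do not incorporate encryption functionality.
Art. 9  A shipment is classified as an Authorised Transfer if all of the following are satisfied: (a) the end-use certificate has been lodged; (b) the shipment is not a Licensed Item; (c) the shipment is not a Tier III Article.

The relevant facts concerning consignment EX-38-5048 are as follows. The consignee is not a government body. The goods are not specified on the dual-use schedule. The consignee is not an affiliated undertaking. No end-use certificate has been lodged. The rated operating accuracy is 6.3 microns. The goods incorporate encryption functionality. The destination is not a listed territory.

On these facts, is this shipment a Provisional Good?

No

article 6 — Tier V Consignment: [the destination is a listed territory? no] AND [the goods incorporate encryption functionality? yes] → not satisfied.
article 4 — Licensed Item: [rated operating accuracy: 6.3 microns ≤ 7 microns? yes] AND [the consignee is not a government body? yes] → satisfied.
article 2 — Reportable Article: [the end-use certificate has been lodged? no] AND [rated operating accuracy: 6.3 microns ≤ 7 microns? yes] → not satisfied.
article 7 — Tier III Article: [the consignee is a government body? no] OR [Reportable Article (article 2)? no] → not satisfied.
article 9 — Authorised Transfer: [the end-use certificate has been lodged? no] AND [not a Licensed Item (article 4)? no] AND [not a Tier III Article (article 7)? yes] → not satisfied.
article 1 — Protected Export: [Tier V Consignment (article 6)? no] AND [Authorised Transfer (article 9)? no] → not satisfied.
article 5 — Provisional Good: [not a Protected Export (article 1)? yes] AND [the consignee is a government body? no] → not satisfied.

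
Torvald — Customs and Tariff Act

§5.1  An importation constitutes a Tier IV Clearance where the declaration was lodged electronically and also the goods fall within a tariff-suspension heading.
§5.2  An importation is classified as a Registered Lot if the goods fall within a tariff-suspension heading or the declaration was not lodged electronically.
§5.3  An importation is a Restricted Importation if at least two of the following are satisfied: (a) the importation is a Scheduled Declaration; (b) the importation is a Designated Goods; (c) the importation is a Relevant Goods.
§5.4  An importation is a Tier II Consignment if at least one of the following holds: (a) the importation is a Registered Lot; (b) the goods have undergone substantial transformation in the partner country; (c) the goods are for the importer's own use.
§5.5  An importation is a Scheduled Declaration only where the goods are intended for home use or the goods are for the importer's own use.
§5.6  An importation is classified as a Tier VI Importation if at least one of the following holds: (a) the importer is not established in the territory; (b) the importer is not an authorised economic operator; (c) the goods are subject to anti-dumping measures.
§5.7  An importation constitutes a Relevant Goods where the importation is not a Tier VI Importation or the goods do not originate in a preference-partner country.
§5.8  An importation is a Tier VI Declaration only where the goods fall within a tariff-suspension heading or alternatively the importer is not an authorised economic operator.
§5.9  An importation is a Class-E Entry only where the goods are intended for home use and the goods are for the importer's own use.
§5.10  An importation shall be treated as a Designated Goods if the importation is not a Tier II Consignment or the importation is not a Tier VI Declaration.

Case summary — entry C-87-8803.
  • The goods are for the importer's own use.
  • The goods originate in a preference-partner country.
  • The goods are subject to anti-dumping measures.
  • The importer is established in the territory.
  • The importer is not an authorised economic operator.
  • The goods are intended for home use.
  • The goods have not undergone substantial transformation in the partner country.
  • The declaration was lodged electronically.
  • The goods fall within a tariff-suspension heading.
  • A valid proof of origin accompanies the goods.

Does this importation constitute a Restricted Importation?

Under §5.5: the goods are intended for home use? yes; or the goods are for the importer's own use? yes. So the importation is a Scheduled Declaration.
Under §5.2: the goods fall within a tariff-suspension heading? yes; or the declaration was not lodged electronically? no. So the importation is a Registered Lot.
Under §5.4: Registered Lot (§5.2)? yes; or the goods have undergone substantial transformation in the partner country? no; or the goods are for the importer's own use? yes. So the importation is a Tier II Consignment.
Under §5.8: the goods fall within a tariff-suspension heading? yes; or the importer is not an authorised economic operator? yes. So the importation is a Tier VI Declaration.
Under §5.10: not a Tier II Consignment (§5.4)? no; or not a Tier VI Declaration (§5.8)? no. So the importation is not a Designated Goods.
Under §5.6: the importer is not established in the territory? no; or the importer is not an authorised economic operator? yes; or the goods are subject to anti-dumping measures? yes. So the importation is a Tier VI Importation.
Under §5.7: not a Tier VI Importation (§5.6)? no; or the goods do not originate in a preference-partner country? no. So the importation is not a Relevant Goods.
Under §5.3: Scheduled Declaration (§5.5)? yes; Designated Goods (§5.10)? no; Relevant Goods (§5.7)? no — 1 of 3 hold (need ≥2) → not satisfied.

No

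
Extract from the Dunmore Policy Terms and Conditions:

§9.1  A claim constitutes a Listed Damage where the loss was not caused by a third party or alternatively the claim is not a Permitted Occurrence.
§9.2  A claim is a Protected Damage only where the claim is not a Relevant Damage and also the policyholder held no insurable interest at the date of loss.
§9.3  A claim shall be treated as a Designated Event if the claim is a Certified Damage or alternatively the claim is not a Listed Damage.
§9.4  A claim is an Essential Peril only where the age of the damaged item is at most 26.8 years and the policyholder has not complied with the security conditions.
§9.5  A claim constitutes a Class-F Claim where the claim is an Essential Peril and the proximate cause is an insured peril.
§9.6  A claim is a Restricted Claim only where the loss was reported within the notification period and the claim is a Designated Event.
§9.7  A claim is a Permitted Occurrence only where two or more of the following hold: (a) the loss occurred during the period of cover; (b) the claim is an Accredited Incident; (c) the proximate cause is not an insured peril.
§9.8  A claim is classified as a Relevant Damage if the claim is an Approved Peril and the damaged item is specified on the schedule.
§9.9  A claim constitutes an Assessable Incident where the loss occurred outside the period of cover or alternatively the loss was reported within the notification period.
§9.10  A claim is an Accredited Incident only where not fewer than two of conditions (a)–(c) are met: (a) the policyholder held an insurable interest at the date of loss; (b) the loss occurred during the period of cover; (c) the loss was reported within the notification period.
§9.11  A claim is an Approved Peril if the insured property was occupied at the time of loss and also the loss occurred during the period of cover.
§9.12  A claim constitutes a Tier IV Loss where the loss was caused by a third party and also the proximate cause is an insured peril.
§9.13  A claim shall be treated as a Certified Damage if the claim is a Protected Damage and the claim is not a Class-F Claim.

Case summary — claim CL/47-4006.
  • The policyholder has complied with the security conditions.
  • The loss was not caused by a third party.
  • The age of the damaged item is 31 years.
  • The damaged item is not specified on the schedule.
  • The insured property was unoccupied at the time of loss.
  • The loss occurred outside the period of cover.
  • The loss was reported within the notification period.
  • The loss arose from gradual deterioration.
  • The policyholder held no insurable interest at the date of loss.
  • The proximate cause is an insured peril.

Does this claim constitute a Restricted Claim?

Yes

§9.11 — Approved Peril: [the insured property was occupied at the time of loss? no] AND [the loss occurred during the period of cover? no] → not satisfied.
§9.8 — Relevant Damage: [Approved Peril (§9.11)? no] AND [the damaged item is specified on the schedule? no] → not satisfied.
§9.2 — Protected Damage: [not a Relevant Damage (§9.8)? yes] AND [the policyholder held no insurable interest at the date of loss? yes] → satisfied.
§9.4 — Essential Peril: [age of the damaged item: 31 years ≤ 26.8 years? no] AND [the policyholder has not complied with the security conditions? no] → not satisfied.
§9.5 — Class-F Claim: [Essential Peril (§9.4)? no] AND [the proximate cause is an insured peril? yes] → not satisfied.
§9.13 — Certified Damage: [Protected Damage (§9.2)? yes] AND [not a Class-F Claim (§9.5)? yes] → satisfied.
§9.10 — Accredited Incident: the policyholder held an insurable interest at the date of loss? no; the loss occurred during the period of cover? no; the loss was reported within the notification period? yes — 1 of 3 hold (need ≥2) → not satisfied.
§9.7 — Permitted Occurrence: the loss occurred during the period of cover? no; Accredited Incident (§9.10)? no; the proximate cause is not an insured peril? no — 0 of 3 hold (need ≥2) → not satisfied.
§9.1 — Listed Damage: [the loss was not caused by a third party? yes] OR [not a Permitted Occurrence (§9.7)? yes] → satisfied.
§9.3 — Designated Event: [Certified Damage (§9.13)? yes] OR [not a Listed Damage (§9.1)? no] → satisfied.
§9.6 — Restricted Claim: [the loss was reported within the notification period? yes] AND [Designated Event (§9.3)? yes] → satisfied.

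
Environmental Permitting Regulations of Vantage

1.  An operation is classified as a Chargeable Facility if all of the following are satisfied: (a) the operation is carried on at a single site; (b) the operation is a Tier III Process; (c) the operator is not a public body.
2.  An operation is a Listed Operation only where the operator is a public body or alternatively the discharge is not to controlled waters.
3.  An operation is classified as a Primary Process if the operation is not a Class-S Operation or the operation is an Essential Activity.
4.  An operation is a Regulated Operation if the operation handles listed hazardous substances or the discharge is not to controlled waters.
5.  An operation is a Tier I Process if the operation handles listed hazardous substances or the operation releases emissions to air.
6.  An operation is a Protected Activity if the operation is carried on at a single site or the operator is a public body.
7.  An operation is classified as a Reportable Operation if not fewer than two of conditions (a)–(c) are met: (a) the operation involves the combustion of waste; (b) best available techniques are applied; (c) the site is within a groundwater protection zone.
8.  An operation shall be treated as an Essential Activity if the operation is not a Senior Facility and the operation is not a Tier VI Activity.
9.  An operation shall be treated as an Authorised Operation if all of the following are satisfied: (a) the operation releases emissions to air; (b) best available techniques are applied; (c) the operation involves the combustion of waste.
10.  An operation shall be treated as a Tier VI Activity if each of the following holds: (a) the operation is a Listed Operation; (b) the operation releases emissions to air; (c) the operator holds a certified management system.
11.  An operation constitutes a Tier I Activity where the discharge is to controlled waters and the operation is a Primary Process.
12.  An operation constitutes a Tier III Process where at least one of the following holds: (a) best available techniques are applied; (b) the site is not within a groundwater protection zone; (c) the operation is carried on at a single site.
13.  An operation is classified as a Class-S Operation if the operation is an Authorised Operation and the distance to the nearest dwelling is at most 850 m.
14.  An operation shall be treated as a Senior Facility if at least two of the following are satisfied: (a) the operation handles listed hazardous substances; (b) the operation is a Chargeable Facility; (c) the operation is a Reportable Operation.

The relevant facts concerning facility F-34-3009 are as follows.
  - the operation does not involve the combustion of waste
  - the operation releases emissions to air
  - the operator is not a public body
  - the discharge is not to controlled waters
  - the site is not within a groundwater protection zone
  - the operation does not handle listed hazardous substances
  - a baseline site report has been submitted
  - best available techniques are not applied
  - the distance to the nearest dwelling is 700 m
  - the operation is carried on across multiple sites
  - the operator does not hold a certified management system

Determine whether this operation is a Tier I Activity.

paragraph 9 — Authorised Operation: [the operation releases emissions to air? yes] AND [best available techniques are applied? no] AND [the operation involves the combustion of waste? no] → not satisfied.
paragraph 13 — Class-S Operation: [Authorised Operation (paragraph 9)? no] AND [distance to the nearest dwelling: 700 m ≤ 850 m? yes] → not satisfied.
paragraph 12 — Tier III Process: [best available techniques are applied? no] OR [the site is not within a groundwater protection zone? yes] OR [the operation is carried on at a single site? no] → satisfied.
paragraph 1 — Chargeable Facility: [the operation is carried on at a single site? no] AND [Tier III Process (paragraph 12)? yes] AND [the operator is not a public body? yes] → not satisfied.
paragraph 7 — Reportable Operation: the operation involves the combustion of waste? no; best available techniques are applied? no; the site is within a groundwater protection zone? no — 0 of 3 hold (need ≥2) → not satisfied.
paragraph 14 — Senior Facility: the operation handles listed hazardous substances? no; Chargeable Facility (paragraph 1)? no; Reportable Operation (paragraph 7)? no — 0 of 3 hold (need ≥2) → not satisfied.
paragraph 2 — Listed Operation: [the operator is a public body? no] OR [the discharge is not to controlled waters? yes] → satisfied.
paragraph 10 — Tier VI Activity: [Listed Operation (paragraph 2)? yes] AND [the operation releases emissions to air? yes] AND [the operator holds a certified management system? no] → not satisfied.
paragraph 8 — Essential Activity: [not a Senior Facility (paragraph 14)? yes] AND [not a Tier VI Activity (paragraph 10)? yes] → satisfied.
paragraph 3 — Primary Process: [not a Class-S Operation (paragraph 13)? yes] OR [Essential Activity (paragraph 8)? yes] → satisfied.
paragraph 11 — Tier I Activity: [the discharge is to controlled waters? no] AND [Primary Process (paragraph 3)? yes] → not satisfied.

No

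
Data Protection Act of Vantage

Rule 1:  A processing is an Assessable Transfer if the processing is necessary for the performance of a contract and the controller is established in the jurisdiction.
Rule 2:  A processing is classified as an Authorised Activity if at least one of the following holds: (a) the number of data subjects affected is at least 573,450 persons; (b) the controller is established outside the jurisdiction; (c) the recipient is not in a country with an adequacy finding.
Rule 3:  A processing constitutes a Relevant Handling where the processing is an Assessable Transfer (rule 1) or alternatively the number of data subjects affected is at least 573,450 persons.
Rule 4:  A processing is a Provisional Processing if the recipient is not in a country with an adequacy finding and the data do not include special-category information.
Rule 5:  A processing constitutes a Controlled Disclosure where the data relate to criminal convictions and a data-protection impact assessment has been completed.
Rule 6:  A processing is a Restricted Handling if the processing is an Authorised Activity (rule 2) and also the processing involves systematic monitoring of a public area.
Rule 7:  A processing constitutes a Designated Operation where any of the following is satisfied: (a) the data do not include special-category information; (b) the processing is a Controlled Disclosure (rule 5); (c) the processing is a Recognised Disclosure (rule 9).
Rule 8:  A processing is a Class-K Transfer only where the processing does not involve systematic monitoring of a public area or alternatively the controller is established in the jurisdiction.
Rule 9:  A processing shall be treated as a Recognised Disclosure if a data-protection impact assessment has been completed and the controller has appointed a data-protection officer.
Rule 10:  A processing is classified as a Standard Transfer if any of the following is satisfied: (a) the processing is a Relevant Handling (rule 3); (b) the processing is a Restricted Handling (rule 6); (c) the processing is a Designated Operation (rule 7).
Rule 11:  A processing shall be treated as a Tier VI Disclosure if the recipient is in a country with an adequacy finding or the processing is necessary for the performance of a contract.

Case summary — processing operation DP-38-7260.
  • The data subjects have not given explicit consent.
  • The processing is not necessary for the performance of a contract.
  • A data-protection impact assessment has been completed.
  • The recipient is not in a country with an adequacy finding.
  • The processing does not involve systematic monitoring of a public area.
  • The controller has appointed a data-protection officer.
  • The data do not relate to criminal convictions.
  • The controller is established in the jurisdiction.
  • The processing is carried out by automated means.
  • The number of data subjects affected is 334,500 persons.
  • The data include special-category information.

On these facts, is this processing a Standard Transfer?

rule 1 — Assessable Transfer: [the processing is necessary for the performance of a contract? no] AND [the controller is established in the jurisdiction? yes] → not satisfied.
rule 3 — Relevant Handling: [Assessable Transfer (rule 1)? no] OR [number of data subjects affected: 334,500 persons ≥ 573,450 persons? no] → not satisfied.
rule 2 — Authorised Activity: [number of data subjects affected: 334,500 persons ≥ 573,450 persons? no] OR [the controller is established outside the jurisdiction? no] OR [the recipient is not in a country with an adequacy finding? yes] → satisfied.
rule 6 — Restricted Handling: [Authorised Activity (rule 2)? yes] AND [the processing involves systematic monitoring of a public area? no] → not satisfied.
rule 5 — Controlled Disclosure: [the data relate to criminal convictions? no] AND [a data-protection impact assessment has been completed? yes] → not satisfied.
rule 9 — Recognised Disclosure: [a data-protection impact assessment has been completed? yes] AND [the controller has appointed a data-protection officer? yes] → satisfied.
rule 7 — Designated Operation: [the data do not include special-category information? no] OR [Controlled Disclosure (rule 5)? no] OR [Recognised Disclosure (rule 9)? yes] → satisfied.
rule 10 — Standard Transfer: [Relevant Handling (rule 3)? no] OR [Restricted Handling (rule 6)? no] OR [Designated Operation (rule 7)? yes] → satisfied.

Yes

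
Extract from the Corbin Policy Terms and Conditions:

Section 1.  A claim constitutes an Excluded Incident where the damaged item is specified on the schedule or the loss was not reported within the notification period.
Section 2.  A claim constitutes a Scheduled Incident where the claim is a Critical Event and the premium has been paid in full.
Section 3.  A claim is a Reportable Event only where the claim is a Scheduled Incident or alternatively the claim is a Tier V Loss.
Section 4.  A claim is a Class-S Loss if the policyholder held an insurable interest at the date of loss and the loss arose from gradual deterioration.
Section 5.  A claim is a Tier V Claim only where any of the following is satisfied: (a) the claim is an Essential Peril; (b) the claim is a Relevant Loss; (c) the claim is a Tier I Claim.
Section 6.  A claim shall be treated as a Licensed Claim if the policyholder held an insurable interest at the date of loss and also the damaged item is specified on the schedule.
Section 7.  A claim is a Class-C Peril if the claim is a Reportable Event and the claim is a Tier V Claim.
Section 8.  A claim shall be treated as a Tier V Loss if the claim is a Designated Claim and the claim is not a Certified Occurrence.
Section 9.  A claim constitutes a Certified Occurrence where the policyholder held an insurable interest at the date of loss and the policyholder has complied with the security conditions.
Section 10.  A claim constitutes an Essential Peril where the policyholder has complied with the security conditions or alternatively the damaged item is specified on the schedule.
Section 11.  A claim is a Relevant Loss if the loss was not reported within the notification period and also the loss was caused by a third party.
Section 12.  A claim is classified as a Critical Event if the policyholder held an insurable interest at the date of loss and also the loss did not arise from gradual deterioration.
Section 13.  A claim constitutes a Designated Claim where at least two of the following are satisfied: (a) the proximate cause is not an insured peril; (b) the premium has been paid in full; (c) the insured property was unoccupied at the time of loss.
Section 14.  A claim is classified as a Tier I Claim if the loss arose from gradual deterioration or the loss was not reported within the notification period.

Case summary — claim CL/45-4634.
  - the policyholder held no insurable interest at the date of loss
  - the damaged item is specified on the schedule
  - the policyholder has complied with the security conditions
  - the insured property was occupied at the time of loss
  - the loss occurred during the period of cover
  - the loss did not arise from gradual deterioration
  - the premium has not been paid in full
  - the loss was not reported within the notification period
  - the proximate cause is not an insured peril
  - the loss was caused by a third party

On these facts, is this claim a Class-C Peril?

No

section 12 — Critical Event: [the policyholder held an insurable interest at the date of loss? no] AND [the loss did not arise from gradual deterioration? yes] → not satisfied.
section 2 — Scheduled Incident: [Critical Event (section 12)? no] AND [the premium has been paid in full? no] → not satisfied.
section 13 — Designated Claim: the proximate cause is not an insured peril? yes; the premium has been paid in full? no; the insured property was unoccupied at the time of loss? no — 1 of 3 hold (need ≥2) → not satisfied.
section 9 — Certified Occurrence: [the policyholder held an insurable interest at the date of loss? no] AND [the policyholder has complied with the security conditions? yes] → not satisfied.
section 8 — Tier V Loss: [Designated Claim (section 13)? no] AND [not a Certified Occurrence (section 9)? yes] → not satisfied.
section 3 — Reportable Event: [Scheduled Incident (section 2)? no] OR [Tier V Loss (section 8)? no] → not satisfied.
section 10 — Essential Peril: [the policyholder has complied with the security conditions? yes] OR [the damaged item is specified on the schedule? yes] → satisfied.
section 11 — Relevant Loss: [the loss was not reported within the notification period? yes] AND [the loss was caused by a third party? yes] → satisfied.
section 14 — Tier I Claim: [the loss arose from gradual deterioration? no] OR [the loss was not reported within the notification period? yes] → satisfied.
section 5 — Tier V Claim: [Essential Peril (section 10)? yes] OR [Relevant Loss (section 11)? yes] OR [Tier I Claim (section 14)? yes] → satisfied.
section 7 — Class-C Peril: [Reportable Event (section 3)? no] AND [Tier V Claim (section 5)? yes] → not satisfied.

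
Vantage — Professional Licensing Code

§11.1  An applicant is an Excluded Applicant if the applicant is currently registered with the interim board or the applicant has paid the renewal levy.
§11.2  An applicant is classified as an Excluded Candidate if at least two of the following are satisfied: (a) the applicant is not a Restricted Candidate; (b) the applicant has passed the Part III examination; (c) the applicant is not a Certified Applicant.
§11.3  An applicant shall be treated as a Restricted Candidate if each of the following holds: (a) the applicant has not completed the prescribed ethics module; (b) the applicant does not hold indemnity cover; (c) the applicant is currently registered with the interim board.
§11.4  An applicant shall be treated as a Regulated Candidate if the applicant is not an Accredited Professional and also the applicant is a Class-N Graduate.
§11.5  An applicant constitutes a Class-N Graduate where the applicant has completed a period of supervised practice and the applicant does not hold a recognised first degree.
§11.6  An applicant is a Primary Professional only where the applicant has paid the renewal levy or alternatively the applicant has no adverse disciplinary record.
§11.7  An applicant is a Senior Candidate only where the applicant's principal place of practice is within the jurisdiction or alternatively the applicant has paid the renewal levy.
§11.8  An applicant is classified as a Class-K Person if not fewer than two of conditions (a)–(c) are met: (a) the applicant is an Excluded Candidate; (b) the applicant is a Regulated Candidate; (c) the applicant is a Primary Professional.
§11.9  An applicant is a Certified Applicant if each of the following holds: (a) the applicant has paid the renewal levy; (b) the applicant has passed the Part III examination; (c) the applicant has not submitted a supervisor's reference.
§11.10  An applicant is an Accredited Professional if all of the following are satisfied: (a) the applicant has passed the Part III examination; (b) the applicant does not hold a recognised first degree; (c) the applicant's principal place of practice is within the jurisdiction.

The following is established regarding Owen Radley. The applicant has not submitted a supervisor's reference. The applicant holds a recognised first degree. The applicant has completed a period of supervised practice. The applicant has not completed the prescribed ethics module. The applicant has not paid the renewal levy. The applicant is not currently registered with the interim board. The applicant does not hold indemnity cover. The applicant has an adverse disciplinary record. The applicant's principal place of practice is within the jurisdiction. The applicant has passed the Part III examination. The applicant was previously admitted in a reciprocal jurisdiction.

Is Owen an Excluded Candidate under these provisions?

§11.3 — Restricted Candidate: [the applicant has not completed the prescribed ethics module? yes] AND [the applicant does not hold indemnity cover? yes] AND [the applicant is currently registered with the interim board? no] → not satisfied.
§11.9 — Certified Applicant: [the applicant has paid the renewal levy? no] AND [the applicant has passed the Part III examination? yes] AND [the applicant has not submitted a supervisor's reference? yes] → not satisfied.
§11.2 — Excluded Candidate: not a Restricted Candidate (§11.3)? yes; the applicant has passed the Part III examination? yes; not a Certified Applicant (§11.9)? yes — 3 of 3 hold (need ≥2) → satisfied.

Yes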